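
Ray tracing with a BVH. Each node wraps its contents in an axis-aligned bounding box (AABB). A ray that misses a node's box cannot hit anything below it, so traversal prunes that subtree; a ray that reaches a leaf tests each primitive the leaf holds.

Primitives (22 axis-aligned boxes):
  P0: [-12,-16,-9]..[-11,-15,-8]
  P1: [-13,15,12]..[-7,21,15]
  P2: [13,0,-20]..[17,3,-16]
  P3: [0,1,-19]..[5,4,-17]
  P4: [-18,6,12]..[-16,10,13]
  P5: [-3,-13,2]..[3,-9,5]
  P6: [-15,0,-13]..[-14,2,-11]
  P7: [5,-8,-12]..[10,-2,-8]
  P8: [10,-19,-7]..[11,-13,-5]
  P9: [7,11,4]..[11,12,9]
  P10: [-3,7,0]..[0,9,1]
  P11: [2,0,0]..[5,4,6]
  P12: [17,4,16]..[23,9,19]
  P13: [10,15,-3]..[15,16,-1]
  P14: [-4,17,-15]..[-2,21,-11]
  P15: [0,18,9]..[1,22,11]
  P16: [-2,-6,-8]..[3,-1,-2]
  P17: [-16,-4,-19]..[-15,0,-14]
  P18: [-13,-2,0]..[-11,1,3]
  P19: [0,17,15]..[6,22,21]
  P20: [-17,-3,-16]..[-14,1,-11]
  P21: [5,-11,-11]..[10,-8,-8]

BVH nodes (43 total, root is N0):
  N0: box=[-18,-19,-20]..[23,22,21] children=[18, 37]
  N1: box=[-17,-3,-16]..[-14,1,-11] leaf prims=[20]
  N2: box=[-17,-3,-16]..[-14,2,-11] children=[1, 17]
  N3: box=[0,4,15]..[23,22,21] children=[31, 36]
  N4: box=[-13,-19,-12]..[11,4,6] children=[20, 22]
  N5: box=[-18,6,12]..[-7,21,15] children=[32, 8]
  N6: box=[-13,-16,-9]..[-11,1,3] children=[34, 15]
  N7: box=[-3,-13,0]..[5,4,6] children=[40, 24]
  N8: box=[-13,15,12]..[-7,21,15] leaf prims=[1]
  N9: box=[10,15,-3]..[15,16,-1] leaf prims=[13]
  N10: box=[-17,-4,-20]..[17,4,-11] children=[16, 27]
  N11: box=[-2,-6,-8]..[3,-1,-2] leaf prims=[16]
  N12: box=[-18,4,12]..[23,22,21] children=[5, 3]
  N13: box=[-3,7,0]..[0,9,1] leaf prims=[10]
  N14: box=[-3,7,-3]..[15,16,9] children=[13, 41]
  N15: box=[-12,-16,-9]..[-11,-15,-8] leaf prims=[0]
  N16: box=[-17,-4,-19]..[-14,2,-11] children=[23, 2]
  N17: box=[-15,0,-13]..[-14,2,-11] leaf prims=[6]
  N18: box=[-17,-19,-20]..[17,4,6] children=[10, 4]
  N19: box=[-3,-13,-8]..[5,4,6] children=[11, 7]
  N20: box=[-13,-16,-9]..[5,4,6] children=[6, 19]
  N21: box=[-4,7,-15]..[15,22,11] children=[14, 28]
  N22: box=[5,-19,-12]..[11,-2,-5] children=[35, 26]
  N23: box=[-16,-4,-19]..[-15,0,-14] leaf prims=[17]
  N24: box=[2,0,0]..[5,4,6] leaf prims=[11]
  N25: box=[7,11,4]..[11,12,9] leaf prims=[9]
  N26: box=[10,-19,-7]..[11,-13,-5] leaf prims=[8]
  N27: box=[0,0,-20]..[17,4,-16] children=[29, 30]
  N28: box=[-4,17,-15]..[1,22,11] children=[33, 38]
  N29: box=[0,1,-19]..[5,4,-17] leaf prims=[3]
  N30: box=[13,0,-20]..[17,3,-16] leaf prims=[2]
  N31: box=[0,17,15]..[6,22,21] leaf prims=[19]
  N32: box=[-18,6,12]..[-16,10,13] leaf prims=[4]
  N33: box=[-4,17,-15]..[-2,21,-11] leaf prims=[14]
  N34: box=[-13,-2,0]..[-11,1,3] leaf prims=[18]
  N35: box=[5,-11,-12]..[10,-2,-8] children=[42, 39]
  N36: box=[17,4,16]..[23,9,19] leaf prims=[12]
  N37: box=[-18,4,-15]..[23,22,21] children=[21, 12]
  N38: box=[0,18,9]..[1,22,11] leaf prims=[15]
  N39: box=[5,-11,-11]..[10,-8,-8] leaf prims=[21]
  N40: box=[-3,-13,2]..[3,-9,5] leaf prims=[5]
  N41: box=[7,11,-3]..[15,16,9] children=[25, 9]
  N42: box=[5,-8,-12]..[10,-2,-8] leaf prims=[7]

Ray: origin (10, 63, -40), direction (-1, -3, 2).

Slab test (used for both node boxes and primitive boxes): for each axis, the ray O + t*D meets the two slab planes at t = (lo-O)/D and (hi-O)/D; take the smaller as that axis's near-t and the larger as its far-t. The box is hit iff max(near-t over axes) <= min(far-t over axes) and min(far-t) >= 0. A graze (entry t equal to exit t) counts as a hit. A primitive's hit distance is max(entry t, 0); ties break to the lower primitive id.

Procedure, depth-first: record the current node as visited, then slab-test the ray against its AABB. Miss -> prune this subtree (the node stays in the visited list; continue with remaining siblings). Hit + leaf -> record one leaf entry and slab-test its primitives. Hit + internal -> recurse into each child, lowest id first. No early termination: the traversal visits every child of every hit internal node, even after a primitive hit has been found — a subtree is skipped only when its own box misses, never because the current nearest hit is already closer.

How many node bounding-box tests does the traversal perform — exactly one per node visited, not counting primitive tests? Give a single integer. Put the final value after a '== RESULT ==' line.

Trace the traversal:
N0 x:[-13,28] y:[41/3,82/3] z:[10,61/2] -> hit [41/3,82/3], descend [18, 37]
  N18 x:[-7,27] y:[59/3,82/3] z:[10,23] -> hit [59/3,23], descend [4, 10]
    N4 x:[-1,23] y:[59/3,82/3] z:[14,23] -> hit [59/3,23], descend [20, 22]
      N20 x:[5,23] y:[59/3,79/3] z:[31/2,23] -> hit [59/3,23], descend [6, 19]
        N6 x:[21,23] y:[62/3,79/3] z:[31/2,43/2] -> hit [21,43/2], descend [15, 34]
          N15 x:[21,22] y:[26,79/3] z:[31/2,16] -> miss, prune
          N34 x:[21,23] y:[62/3,65/3] z:[20,43/2] -> hit [21,43/2] leaf, test {P18@t=21}
        N19 x:[5,13] y:[59/3,76/3] z:[16,23] -> miss, prune
      N22 x:[-1,5] y:[65/3,82/3] z:[14,35/2] -> miss, prune
    N10 x:[-7,27] y:[59/3,67/3] z:[10,29/2] -> miss, prune
  N37 x:[-13,28] y:[41/3,59/3] z:[25/2,61/2] -> hit [41/3,59/3], descend [12, 21]
    N12 x:[-13,28] y:[41/3,59/3] z:[26,61/2] -> miss, prune
    N21 x:[-5,14] y:[41/3,56/3] z:[25/2,51/2] -> hit [41/3,14], descend [14, 28]
      N14 x:[-5,13] y:[47/3,56/3] z:[37/2,49/2] -> miss, prune
      N28 x:[9,14] y:[41/3,46/3] z:[25/2,51/2] -> hit [41/3,14], descend [33, 38]
        N33 x:[12,14] y:[14,46/3] z:[25/2,29/2] -> hit [14,14] leaf, test {P14@t=14}
        N38 x:[9,10] y:[41/3,15] z:[49/2,51/2] -> miss, prune

Summary -> nodes [0, 18, 4, 20, 6, 15, 34, 19, 22, 10, 37, 12, 21, 14, 28, 33, 38]; box-tests=17; leaf-entries=2; first=P14

== RESULT ==
17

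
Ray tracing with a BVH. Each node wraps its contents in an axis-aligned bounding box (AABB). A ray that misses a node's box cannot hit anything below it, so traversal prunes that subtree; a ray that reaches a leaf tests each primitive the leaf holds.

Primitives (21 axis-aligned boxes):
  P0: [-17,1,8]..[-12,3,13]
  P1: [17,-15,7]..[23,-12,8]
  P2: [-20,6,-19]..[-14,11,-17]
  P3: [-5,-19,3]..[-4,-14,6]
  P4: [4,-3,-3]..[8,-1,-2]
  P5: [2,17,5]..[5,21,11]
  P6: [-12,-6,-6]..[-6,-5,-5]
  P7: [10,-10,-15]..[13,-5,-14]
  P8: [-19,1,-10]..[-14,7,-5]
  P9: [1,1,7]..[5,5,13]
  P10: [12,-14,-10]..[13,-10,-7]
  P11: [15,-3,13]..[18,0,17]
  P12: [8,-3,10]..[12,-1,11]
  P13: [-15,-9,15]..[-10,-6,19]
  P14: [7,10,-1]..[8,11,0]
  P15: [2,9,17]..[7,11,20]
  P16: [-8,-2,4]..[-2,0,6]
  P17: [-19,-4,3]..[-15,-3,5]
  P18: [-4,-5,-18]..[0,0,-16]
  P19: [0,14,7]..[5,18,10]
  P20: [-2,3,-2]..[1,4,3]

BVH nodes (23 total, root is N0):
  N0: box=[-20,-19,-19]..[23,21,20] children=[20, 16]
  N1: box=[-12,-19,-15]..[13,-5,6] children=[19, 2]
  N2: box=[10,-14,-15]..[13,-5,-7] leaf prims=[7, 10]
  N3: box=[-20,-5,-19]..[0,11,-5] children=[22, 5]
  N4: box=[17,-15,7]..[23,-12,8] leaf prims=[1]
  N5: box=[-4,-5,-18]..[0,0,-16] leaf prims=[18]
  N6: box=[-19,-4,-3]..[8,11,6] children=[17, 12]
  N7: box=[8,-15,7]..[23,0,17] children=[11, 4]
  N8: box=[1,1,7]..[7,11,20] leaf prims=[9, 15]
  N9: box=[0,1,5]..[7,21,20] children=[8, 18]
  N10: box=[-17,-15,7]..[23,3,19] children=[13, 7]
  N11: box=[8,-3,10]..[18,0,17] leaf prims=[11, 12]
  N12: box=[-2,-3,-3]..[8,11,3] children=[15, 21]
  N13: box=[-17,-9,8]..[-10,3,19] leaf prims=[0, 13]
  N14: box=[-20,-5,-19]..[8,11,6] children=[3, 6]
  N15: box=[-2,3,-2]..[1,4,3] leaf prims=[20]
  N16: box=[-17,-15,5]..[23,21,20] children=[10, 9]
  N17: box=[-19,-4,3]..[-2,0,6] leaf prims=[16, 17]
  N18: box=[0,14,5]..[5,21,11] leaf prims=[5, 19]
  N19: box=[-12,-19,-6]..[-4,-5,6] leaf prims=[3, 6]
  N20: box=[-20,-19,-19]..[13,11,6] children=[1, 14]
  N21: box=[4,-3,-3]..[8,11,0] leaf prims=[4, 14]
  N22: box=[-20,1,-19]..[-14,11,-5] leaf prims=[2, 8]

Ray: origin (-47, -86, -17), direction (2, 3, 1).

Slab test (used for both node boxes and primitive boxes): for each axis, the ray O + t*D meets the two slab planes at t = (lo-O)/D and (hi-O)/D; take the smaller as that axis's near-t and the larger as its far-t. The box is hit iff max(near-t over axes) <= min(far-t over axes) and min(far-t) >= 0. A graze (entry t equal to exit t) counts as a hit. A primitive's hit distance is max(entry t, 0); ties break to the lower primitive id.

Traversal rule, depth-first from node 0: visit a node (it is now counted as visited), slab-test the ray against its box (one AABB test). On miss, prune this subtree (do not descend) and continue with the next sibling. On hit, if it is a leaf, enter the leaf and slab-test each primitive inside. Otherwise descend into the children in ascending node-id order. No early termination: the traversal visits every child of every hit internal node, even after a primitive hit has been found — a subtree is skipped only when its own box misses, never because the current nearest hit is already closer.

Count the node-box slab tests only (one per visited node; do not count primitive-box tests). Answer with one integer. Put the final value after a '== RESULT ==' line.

Walk:
N0 x:[27/2,35] y:[67/3,107/3] z:[-2,37] -> hit [67/3,35], descend [16, 20]
  N16 x:[15,35] y:[71/3,107/3] z:[22,37] -> hit [71/3,35], descend [9, 10]
    N9 x:[47/2,27] y:[29,107/3] z:[22,37] -> miss, prune
    N10 x:[15,35] y:[71/3,89/3] z:[24,36] -> hit [24,89/3], descend [7, 13]
      N7 x:[55/2,35] y:[71/3,86/3] z:[24,34] -> hit [55/2,86/3], descend [4, 11]
        N4 x:[32,35] y:[71/3,74/3] z:[24,25] -> miss, prune
        N11 x:[55/2,65/2] y:[83/3,86/3] z:[27,34] -> hit [83/3,86/3] leaf, test {P11(miss), P12@t=83/3}
      N13 x:[15,37/2] y:[77/3,89/3] z:[25,36] -> miss, prune
  N20 x:[27/2,30] y:[67/3,97/3] z:[-2,23] -> hit [67/3,23], descend [1, 14]
    N1 x:[35/2,30] y:[67/3,27] z:[2,23] -> hit [67/3,23], descend [2, 19]
      N2 x:[57/2,30] y:[24,27] z:[2,10] -> miss, prune
      N19 x:[35/2,43/2] y:[67/3,27] z:[11,23] -> miss, prune
    N14 x:[27/2,55/2] y:[27,97/3] z:[-2,23] -> miss, prune

Visited [0, 16, 9, 10, 7, 4, 11, 13, 20, 1, 2, 19, 14]. Tests: 13 box, 1 leaf. Nearest: P12.

== RESULT ==
13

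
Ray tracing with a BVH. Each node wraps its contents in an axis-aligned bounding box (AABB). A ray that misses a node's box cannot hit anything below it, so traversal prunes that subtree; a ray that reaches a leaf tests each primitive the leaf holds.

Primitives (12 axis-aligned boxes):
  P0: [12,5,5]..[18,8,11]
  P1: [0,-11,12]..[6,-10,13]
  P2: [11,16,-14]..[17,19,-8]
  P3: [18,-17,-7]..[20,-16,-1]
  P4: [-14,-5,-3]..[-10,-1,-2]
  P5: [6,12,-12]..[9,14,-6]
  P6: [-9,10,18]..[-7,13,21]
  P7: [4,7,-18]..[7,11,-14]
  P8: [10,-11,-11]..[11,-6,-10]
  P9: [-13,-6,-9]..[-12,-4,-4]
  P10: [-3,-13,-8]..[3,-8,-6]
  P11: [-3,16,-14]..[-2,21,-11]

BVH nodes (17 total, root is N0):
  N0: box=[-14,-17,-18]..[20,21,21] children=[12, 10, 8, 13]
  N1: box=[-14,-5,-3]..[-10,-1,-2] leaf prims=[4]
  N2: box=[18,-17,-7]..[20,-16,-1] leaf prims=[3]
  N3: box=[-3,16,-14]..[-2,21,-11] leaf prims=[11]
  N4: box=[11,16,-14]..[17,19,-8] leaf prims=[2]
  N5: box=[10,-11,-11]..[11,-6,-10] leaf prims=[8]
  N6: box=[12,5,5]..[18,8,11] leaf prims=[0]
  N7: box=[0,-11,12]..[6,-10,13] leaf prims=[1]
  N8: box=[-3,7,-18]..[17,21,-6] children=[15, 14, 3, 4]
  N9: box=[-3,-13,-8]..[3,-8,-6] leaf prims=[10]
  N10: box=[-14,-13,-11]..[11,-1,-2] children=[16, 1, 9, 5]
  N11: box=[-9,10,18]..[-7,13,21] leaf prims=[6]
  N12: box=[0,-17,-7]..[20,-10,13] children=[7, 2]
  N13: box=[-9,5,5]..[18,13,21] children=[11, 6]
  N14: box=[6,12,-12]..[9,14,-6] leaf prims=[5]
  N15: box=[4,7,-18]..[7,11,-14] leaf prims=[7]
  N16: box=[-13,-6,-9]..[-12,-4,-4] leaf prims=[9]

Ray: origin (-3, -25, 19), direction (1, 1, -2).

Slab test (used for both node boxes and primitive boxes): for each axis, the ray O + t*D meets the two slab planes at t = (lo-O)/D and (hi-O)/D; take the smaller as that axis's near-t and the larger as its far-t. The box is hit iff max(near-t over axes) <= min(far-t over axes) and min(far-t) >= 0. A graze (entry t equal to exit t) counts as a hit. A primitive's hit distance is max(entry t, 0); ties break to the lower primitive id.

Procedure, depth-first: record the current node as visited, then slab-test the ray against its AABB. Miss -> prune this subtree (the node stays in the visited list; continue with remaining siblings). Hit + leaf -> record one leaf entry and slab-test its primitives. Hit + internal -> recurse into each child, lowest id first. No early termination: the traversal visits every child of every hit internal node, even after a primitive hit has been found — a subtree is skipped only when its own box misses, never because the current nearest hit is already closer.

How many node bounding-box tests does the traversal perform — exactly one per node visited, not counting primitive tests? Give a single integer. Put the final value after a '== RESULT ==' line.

Walk:
N0 x:[-11,23] y:[8,46] z:[-1,37/2] -> hit [8,37/2], descend [8, 10, 12, 13]
  N8 x:[0,20] y:[32,46] z:[25/2,37/2] -> miss, prune
  N10 x:[-11,14] y:[12,24] z:[21/2,15] -> hit [12,14], descend [1, 5, 9, 16]
    N1 x:[-11,-7] y:[20,24] z:[21/2,11] -> miss, prune
    N5 x:[13,14] y:[14,19] z:[29/2,15] -> miss, prune
    N9 x:[0,6] y:[12,17] z:[25/2,27/2] -> miss, prune
    N16 x:[-10,-9] y:[19,21] z:[23/2,14] -> miss, prune
  N12 x:[3,23] y:[8,15] z:[3,13] -> hit [8,13], descend [2, 7]
    N2 x:[21,23] y:[8,9] z:[10,13] -> miss, prune
    N7 x:[3,9] y:[14,15] z:[3,7/2] -> miss, prune
  N13 x:[-6,21] y:[30,38] z:[-1,7] -> miss, prune

11 AABB tests over nodes [0, 8, 10, 1, 5, 9, 16, 12, 2, 7, 13]; 0 leaves entered; closest miss.

== RESULT ==
11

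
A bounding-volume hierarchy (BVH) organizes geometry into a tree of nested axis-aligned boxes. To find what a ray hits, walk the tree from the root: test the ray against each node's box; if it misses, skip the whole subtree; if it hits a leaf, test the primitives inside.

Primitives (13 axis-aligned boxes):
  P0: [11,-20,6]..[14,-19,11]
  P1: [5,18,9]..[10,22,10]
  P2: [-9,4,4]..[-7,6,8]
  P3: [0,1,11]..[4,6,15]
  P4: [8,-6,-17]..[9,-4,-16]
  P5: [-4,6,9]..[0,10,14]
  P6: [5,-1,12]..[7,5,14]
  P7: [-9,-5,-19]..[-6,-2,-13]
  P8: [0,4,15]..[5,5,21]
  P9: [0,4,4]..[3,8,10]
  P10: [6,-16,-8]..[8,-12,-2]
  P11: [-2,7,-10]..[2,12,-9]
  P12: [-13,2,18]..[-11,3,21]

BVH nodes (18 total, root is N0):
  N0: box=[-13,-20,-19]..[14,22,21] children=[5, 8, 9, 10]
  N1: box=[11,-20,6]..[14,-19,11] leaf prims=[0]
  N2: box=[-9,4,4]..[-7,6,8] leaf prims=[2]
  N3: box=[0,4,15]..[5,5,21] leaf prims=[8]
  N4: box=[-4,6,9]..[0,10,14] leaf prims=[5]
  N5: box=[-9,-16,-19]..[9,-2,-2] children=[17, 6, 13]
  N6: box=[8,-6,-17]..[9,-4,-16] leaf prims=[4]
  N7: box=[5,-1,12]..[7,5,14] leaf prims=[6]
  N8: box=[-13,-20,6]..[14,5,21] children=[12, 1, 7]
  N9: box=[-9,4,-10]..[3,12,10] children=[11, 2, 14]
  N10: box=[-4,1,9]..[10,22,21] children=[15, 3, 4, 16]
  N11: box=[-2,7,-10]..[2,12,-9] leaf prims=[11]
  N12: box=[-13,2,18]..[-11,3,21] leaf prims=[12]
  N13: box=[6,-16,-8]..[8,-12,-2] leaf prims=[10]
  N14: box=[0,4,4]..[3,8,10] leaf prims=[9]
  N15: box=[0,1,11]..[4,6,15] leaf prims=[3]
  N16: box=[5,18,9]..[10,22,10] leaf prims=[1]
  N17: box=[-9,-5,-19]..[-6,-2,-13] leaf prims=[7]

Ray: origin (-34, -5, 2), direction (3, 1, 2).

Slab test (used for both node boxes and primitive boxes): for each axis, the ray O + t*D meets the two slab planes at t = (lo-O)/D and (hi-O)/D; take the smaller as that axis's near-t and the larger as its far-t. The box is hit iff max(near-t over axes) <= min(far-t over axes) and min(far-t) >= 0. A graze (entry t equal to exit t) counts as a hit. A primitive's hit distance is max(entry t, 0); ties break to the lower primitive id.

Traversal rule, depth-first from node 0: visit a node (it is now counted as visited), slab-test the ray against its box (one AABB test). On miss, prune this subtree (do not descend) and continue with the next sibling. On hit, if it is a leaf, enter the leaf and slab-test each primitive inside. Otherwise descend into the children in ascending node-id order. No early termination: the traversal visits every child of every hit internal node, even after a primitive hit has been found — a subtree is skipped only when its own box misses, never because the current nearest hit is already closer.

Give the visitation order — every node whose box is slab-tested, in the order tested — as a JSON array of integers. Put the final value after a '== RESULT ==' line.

Walk:
N0 x:[7,16] y:[-15,27] z:[-21/2,19/2] -> hit [7,19/2], descend [5, 8, 9, 10]
  N5 x:[25/3,43/3] y:[-11,3] z:[-21/2,-2] -> miss, prune
  N8 x:[7,16] y:[-15,10] z:[2,19/2] -> hit [7,19/2], descend [1, 7, 12]
    N1 x:[15,16] y:[-15,-14] z:[2,9/2] -> miss, prune
    N7 x:[13,41/3] y:[4,10] z:[5,6] -> miss, prune
    N12 x:[7,23/3] y:[7,8] z:[8,19/2] -> miss, prune
  N9 x:[25/3,37/3] y:[9,17] z:[-6,4] -> miss, prune
  N10 x:[10,44/3] y:[6,27] z:[7/2,19/2] -> miss, prune

8 AABB tests over nodes [0, 5, 8, 1, 7, 12, 9, 10]; 0 leaves entered; closest miss.

== RESULT ==
[0, 5, 8, 1, 7, 12, 9, 10]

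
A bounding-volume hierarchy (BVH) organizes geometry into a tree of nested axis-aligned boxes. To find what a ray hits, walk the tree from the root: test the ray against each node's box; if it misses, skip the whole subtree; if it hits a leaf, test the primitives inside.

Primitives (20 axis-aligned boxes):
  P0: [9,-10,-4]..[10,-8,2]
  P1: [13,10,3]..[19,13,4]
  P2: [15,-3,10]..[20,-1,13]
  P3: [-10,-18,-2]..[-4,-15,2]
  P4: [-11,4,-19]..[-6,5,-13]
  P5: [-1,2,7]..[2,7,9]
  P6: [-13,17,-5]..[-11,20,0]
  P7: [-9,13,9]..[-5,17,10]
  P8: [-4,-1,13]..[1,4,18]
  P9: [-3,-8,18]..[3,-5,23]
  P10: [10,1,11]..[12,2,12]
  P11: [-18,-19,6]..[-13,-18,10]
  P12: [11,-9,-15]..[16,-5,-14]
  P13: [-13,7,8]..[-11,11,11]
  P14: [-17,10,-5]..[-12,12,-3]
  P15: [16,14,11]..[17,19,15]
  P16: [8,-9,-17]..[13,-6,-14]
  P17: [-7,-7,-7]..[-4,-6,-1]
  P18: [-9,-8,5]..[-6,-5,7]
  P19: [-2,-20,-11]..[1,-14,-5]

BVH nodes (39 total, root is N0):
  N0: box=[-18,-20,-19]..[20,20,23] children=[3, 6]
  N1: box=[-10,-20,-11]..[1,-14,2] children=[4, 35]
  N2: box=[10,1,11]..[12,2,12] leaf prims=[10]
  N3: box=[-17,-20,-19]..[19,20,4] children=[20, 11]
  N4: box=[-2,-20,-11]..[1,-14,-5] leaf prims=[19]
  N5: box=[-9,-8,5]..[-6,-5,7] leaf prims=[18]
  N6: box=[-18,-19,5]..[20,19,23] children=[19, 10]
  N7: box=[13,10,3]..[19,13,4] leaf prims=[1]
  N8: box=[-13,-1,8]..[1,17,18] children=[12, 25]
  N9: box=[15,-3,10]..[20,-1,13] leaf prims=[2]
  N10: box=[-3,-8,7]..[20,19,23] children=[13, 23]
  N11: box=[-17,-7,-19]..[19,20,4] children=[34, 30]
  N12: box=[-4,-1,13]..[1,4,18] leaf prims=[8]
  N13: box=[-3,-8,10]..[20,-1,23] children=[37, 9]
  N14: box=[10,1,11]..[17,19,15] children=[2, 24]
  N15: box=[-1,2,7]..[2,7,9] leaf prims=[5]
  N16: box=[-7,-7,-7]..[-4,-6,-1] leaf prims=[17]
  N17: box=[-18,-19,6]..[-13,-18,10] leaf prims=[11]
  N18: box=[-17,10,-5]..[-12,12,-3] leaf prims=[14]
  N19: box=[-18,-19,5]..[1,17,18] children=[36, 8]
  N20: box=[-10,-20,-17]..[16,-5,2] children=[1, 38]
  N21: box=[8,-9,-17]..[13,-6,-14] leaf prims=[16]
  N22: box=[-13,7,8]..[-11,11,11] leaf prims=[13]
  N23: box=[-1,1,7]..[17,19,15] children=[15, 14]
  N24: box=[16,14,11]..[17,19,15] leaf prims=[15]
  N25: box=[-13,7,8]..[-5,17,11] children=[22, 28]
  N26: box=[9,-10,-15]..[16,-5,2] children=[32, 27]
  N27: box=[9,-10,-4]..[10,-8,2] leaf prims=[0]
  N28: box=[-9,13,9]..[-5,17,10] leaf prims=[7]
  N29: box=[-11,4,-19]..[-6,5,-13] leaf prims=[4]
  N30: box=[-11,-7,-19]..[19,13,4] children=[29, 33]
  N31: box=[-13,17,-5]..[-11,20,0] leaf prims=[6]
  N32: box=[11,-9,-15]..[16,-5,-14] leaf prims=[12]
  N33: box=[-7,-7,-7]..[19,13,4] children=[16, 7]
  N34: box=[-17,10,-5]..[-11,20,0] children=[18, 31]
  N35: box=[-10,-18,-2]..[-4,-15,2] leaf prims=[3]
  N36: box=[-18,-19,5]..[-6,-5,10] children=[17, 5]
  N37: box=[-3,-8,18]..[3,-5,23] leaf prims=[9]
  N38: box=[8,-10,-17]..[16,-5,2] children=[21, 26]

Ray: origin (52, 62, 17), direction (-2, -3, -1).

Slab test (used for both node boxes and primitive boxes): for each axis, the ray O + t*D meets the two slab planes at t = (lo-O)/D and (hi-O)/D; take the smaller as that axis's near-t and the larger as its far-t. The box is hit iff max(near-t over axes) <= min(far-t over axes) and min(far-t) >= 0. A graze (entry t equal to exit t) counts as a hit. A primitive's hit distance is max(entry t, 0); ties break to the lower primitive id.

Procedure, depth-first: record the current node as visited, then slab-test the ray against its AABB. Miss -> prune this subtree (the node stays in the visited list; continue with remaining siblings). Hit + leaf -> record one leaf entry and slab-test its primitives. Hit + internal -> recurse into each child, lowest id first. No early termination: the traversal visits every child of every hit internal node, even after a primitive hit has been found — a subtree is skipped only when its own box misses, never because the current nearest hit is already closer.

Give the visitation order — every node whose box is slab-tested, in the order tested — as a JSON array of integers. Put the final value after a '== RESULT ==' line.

Walk:
N0 x:[16,35] y:[14,82/3] z:[-6,36] -> hit [16,82/3], descend [3, 6]
  N3 x:[33/2,69/2] y:[14,82/3] z:[13,36] -> hit [33/2,82/3], descend [11, 20]
    N11 x:[33/2,69/2] y:[14,23] z:[13,36] -> hit [33/2,23], descend [30, 34]
      N30 x:[33/2,63/2] y:[49/3,23] z:[13,36] -> hit [33/2,23], descend [29, 33]
        N29 x:[29,63/2] y:[19,58/3] z:[30,36] -> miss, prune
        N33 x:[33/2,59/2] y:[49/3,23] z:[13,24] -> hit [33/2,23], descend [7, 16]
          N7 x:[33/2,39/2] y:[49/3,52/3] z:[13,14] -> miss, prune
          N16 x:[28,59/2] y:[68/3,23] z:[18,24] -> miss, prune
      N34 x:[63/2,69/2] y:[14,52/3] z:[17,22] -> miss, prune
    N20 x:[18,31] y:[67/3,82/3] z:[15,34] -> hit [67/3,82/3], descend [1, 38]
      N1 x:[51/2,31] y:[76/3,82/3] z:[15,28] -> hit [51/2,82/3], descend [4, 35]
        N4 x:[51/2,27] y:[76/3,82/3] z:[22,28] -> hit [51/2,27] leaf, test {P19@t=51/2}
        N35 x:[28,31] y:[77/3,80/3] z:[15,19] -> miss, prune
      N38 x:[18,22] y:[67/3,24] z:[15,34] -> miss, prune
  N6 x:[16,35] y:[43/3,27] z:[-6,12] -> miss, prune

15 AABB tests over nodes [0, 3, 11, 30, 29, 33, 7, 16, 34, 20, 1, 4, 35, 38, 6]; 1 leaf entered; closest P19.

== RESULT ==
[0, 3, 11, 30, 29, 33, 7, 16, 34, 20, 1, 4, 35, 38, 6]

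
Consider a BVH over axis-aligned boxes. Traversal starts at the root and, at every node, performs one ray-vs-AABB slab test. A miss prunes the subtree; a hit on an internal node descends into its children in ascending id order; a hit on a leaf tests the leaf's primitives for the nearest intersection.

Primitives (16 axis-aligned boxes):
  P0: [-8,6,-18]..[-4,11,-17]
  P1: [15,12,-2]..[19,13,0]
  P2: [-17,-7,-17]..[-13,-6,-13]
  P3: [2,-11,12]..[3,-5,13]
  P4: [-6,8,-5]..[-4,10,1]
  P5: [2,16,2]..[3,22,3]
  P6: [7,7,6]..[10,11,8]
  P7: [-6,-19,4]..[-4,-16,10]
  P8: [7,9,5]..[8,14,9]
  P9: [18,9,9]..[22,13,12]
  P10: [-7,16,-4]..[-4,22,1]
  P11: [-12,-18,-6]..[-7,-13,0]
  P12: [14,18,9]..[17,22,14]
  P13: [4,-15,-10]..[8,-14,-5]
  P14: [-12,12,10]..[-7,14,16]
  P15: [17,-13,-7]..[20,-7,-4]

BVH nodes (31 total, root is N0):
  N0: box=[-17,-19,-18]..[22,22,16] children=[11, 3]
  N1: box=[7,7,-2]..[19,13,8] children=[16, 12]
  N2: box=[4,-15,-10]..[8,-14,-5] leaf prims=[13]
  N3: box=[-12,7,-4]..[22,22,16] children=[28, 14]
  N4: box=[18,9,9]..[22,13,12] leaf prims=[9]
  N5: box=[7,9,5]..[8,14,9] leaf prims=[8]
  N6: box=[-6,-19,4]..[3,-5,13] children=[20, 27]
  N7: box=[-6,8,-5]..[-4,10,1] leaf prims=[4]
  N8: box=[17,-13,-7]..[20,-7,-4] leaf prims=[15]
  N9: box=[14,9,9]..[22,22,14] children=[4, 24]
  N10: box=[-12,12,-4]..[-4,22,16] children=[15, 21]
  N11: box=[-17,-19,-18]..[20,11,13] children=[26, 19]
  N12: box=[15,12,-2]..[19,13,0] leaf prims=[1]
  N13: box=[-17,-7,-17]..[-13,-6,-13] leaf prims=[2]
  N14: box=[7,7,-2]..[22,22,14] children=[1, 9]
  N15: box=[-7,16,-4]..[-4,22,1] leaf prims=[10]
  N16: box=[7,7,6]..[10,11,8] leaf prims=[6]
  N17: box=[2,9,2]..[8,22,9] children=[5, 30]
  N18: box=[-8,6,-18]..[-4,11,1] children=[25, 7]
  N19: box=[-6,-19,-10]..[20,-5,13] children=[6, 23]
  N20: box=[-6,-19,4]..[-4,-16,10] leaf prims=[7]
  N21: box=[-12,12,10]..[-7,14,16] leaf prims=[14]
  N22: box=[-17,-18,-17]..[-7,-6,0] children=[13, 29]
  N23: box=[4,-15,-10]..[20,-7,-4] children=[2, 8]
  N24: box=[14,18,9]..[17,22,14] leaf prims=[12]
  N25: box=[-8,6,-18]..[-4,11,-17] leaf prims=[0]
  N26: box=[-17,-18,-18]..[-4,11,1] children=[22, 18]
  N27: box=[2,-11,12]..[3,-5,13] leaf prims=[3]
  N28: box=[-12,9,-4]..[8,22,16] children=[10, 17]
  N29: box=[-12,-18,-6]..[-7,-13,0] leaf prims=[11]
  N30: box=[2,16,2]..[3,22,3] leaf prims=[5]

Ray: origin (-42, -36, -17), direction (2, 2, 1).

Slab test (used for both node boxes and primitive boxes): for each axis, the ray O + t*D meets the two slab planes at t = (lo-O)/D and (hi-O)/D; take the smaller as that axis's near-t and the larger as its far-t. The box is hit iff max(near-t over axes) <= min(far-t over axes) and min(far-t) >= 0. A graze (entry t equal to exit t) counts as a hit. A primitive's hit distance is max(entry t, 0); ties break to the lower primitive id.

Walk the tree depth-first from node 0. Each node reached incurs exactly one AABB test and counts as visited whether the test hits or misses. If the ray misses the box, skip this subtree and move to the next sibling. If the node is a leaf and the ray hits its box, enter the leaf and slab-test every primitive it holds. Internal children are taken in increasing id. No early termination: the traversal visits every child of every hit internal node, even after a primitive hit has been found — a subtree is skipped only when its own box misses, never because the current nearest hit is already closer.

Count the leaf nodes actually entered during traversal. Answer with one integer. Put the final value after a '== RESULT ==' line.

Trace the traversal:
N0 x:[25/2,32] y:[17/2,29] z:[-1,33] -> hit [25/2,29], descend [3, 11]
  N3 x:[15,32] y:[43/2,29] z:[13,33] -> hit [43/2,29], descend [14, 28]
    N14 x:[49/2,32] y:[43/2,29] z:[15,31] -> hit [49/2,29], descend [1, 9]
      N1 x:[49/2,61/2] y:[43/2,49/2] z:[15,25] -> hit [49/2,49/2], descend [12, 16]
        N12 x:[57/2,61/2] y:[24,49/2] z:[15,17] -> miss, prune
        N16 x:[49/2,26] y:[43/2,47/2] z:[23,25] -> miss, prune
      N9 x:[28,32] y:[45/2,29] z:[26,31] -> hit [28,29], descend [4, 24]
        N4 x:[30,32] y:[45/2,49/2] z:[26,29] -> miss, prune
        N24 x:[28,59/2] y:[27,29] z:[26,31] -> hit [28,29] leaf, test {P12@t=28}
    N28 x:[15,25] y:[45/2,29] z:[13,33] -> hit [45/2,25], descend [10, 17]
      N10 x:[15,19] y:[24,29] z:[13,33] -> miss, prune
      N17 x:[22,25] y:[45/2,29] z:[19,26] -> hit [45/2,25], descend [5, 30]
        N5 x:[49/2,25] y:[45/2,25] z:[22,26] -> hit [49/2,25] leaf, test {P8@t=49/2}
        N30 x:[22,45/2] y:[26,29] z:[19,20] -> miss, prune
  N11 x:[25/2,31] y:[17/2,47/2] z:[-1,30] -> hit [25/2,47/2], descend [19, 26]
    N19 x:[18,31] y:[17/2,31/2] z:[7,30] -> miss, prune
    N26 x:[25/2,19] y:[9,47/2] z:[-1,18] -> hit [25/2,18], descend [18, 22]
      N18 x:[17,19] y:[21,47/2] z:[-1,18] -> miss, prune
      N22 x:[25/2,35/2] y:[9,15] z:[0,17] -> hit [25/2,15], descend [13, 29]
        N13 x:[25/2,29/2] y:[29/2,15] z:[0,4] -> miss, prune
        N29 x:[15,35/2] y:[9,23/2] z:[11,17] -> miss, prune

order=[0, 3, 14, 1, 12, 16, 9, 4, 24, 28, 10, 17, 5, 30, 11, 19, 26, 18, 22, 13, 29]  |boxes|=21  |leaves|=2  hit=P8

== RESULT ==
2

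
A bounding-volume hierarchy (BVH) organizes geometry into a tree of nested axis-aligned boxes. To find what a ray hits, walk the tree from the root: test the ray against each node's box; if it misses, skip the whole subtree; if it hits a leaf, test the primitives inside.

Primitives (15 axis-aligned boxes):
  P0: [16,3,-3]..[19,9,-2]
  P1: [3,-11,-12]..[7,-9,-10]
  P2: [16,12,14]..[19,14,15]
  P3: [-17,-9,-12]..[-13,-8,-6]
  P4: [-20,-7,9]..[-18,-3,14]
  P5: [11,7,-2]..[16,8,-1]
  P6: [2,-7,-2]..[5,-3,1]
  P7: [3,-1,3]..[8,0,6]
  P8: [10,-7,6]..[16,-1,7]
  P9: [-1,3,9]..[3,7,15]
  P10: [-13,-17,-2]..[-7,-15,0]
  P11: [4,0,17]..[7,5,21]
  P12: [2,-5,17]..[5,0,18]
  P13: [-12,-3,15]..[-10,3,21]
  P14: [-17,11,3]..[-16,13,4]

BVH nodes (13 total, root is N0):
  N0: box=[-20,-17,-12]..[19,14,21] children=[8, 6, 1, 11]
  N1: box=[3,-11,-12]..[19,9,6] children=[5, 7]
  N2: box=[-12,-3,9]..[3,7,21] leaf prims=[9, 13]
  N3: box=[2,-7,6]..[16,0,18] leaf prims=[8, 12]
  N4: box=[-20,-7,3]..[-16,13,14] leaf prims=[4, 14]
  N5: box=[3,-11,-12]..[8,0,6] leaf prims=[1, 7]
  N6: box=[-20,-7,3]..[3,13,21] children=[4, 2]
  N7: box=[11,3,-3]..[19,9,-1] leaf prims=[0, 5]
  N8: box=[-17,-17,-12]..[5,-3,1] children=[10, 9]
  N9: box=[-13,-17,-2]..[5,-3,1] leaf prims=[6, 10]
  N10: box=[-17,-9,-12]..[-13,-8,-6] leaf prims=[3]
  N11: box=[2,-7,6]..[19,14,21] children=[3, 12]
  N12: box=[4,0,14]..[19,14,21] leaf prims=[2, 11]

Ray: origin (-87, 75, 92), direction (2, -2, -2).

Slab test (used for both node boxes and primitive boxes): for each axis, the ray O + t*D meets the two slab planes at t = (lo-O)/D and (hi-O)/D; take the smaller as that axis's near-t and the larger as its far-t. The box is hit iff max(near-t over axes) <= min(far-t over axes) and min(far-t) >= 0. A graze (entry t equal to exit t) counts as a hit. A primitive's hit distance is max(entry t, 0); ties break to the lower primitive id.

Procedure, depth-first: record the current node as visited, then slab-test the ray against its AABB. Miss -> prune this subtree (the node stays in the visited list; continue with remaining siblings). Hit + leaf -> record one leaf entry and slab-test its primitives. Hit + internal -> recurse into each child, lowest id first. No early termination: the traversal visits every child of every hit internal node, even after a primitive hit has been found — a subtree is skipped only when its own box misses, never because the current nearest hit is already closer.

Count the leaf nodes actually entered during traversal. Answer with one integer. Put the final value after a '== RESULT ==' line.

Trace the traversal:
N0 x:[67/2,53] y:[61/2,46] z:[71/2,52] -> hit [71/2,46], descend [1, 6, 8, 11]
  N1 x:[45,53] y:[33,43] z:[43,52] -> miss, prune
  N6 x:[67/2,45] y:[31,41] z:[71/2,89/2] -> hit [71/2,41], descend [2, 4]
    N2 x:[75/2,45] y:[34,39] z:[71/2,83/2] -> hit [75/2,39] leaf, test {P9(miss), P13@t=75/2}
    N4 x:[67/2,71/2] y:[31,41] z:[39,89/2] -> miss, prune
  N8 x:[35,46] y:[39,46] z:[91/2,52] -> hit [91/2,46], descend [9, 10]
    N9 x:[37,46] y:[39,46] z:[91/2,47] -> hit [91/2,46] leaf, test {P6(miss), P10(miss)}
    N10 x:[35,37] y:[83/2,42] z:[49,52] -> miss, prune
  N11 x:[89/2,53] y:[61/2,41] z:[71/2,43] -> miss, prune

9 AABB tests over nodes [0, 1, 6, 2, 4, 8, 9, 10, 11]; 2 leaves entered; closest P13.

== RESULT ==
2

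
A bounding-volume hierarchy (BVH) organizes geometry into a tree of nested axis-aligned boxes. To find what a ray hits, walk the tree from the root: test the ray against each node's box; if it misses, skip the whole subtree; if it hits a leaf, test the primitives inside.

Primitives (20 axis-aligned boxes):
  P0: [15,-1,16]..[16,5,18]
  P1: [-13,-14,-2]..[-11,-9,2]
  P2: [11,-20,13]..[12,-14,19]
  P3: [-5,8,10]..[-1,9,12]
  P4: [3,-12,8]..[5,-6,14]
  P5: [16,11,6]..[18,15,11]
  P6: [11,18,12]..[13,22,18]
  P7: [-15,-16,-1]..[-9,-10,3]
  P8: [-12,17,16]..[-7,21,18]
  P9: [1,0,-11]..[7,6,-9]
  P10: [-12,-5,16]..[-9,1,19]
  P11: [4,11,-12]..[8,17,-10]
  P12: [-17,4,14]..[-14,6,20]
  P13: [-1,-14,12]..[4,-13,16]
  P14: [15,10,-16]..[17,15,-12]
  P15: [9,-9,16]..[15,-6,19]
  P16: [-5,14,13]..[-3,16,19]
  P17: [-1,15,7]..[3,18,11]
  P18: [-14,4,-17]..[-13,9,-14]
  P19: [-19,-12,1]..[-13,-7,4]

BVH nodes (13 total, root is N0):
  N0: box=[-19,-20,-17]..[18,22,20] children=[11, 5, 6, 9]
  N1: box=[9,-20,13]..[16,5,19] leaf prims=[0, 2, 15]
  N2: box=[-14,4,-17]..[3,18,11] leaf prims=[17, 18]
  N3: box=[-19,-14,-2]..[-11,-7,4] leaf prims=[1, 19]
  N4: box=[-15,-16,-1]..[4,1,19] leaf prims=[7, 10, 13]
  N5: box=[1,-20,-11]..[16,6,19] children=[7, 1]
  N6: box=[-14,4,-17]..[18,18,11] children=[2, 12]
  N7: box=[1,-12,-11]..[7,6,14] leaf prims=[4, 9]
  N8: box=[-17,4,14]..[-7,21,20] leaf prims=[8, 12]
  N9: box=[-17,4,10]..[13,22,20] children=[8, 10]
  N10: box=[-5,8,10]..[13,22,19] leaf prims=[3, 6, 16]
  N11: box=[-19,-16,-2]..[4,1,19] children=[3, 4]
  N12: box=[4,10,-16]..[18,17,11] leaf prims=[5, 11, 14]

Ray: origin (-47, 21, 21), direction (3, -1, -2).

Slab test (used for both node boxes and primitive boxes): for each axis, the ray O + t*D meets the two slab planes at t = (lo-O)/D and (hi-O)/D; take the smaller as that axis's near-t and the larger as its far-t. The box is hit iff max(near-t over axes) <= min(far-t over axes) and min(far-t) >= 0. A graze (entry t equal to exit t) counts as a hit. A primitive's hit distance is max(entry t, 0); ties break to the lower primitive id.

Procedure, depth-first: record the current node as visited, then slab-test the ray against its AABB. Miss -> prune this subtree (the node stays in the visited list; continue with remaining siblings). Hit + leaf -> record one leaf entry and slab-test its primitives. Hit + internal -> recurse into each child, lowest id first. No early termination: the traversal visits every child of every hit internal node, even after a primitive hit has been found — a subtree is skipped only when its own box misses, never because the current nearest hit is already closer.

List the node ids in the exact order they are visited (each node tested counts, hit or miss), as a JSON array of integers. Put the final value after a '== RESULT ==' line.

Walk:
N0 x:[28/3,65/3] y:[-1,41] z:[1/2,19] -> hit [28/3,19], descend [5, 6, 9, 11]
  N5 x:[16,21] y:[15,41] z:[1,16] -> hit [16,16], descend [1, 7]
    N1 x:[56/3,21] y:[16,41] z:[1,4] -> miss, prune
    N7 x:[16,18] y:[15,33] z:[7/2,16] -> hit [16,16] leaf, test {P4(miss), P9@t=16}
  N6 x:[11,65/3] y:[3,17] z:[5,19] -> hit [11,17], descend [2, 12]
    N2 x:[11,50/3] y:[3,17] z:[5,19] -> hit [11,50/3] leaf, test {P17(miss), P18(miss)}
    N12 x:[17,65/3] y:[4,11] z:[5,37/2] -> miss, prune
  N9 x:[10,20] y:[-1,17] z:[1/2,11/2] -> miss, prune
  N11 x:[28/3,17] y:[20,37] z:[1,23/2] -> miss, prune

order=[0, 5, 1, 7, 6, 2, 12, 9, 11]  |boxes|=9  |leaves|=2  hit=P9

== RESULT ==
[0, 5, 1, 7, 6, 2, 12, 9, 11]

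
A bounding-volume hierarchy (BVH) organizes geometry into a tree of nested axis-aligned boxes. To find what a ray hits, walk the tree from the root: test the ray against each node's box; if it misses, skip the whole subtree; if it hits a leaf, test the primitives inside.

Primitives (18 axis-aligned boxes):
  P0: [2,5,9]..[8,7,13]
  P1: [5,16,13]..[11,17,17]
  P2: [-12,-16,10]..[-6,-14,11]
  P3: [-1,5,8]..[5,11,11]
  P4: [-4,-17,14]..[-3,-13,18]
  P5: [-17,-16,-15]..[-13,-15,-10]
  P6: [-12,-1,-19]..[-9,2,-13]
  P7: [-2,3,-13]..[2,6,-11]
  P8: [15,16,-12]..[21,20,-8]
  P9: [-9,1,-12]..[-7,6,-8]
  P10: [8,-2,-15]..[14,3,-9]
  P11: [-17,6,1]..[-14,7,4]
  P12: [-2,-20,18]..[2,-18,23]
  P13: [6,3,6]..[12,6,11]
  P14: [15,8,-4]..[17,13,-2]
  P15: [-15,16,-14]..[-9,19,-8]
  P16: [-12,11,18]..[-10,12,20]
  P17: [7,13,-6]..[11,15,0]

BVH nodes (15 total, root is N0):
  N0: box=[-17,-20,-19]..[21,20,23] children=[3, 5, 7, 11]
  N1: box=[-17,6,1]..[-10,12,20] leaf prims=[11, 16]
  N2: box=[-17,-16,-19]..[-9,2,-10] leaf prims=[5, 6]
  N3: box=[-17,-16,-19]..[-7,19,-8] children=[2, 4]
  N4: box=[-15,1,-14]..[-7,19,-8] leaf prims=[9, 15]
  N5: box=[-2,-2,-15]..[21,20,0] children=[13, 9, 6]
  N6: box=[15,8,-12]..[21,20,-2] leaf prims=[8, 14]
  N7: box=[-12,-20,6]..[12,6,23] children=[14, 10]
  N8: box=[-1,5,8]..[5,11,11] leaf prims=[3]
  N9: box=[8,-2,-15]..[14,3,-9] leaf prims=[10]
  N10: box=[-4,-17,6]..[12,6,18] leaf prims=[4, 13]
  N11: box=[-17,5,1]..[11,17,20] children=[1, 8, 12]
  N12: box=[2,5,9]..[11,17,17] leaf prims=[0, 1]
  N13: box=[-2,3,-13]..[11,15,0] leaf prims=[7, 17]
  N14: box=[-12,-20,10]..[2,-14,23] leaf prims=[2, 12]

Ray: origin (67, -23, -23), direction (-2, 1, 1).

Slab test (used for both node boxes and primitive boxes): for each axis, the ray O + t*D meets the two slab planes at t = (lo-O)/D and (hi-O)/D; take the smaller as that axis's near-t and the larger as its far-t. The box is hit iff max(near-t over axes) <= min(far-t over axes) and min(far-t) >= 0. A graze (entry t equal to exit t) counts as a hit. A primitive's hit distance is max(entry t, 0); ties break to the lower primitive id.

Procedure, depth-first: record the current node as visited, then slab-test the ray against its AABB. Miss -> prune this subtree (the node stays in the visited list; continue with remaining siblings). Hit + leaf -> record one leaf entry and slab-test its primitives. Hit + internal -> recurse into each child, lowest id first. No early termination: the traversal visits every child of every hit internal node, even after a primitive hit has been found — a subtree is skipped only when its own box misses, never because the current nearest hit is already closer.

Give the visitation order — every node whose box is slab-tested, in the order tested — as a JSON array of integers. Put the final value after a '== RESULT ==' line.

Walk:
N0 x:[23,42] y:[3,43] z:[4,46] -> hit [23,42], descend [3, 5, 7, 11]
  N3 x:[37,42] y:[7,42] z:[4,15] -> miss, prune
  N5 x:[23,69/2] y:[21,43] z:[8,23] -> hit [23,23], descend [6, 9, 13]
    N6 x:[23,26] y:[31,43] z:[11,21] -> miss, prune
    N9 x:[53/2,59/2] y:[21,26] z:[8,14] -> miss, prune
    N13 x:[28,69/2] y:[26,38] z:[10,23] -> miss, prune
  N7 x:[55/2,79/2] y:[3,29] z:[29,46] -> hit [29,29], descend [10, 14]
    N10 x:[55/2,71/2] y:[6,29] z:[29,41] -> hit [29,29] leaf, test {P4(miss), P13@t=29}
    N14 x:[65/2,79/2] y:[3,9] z:[33,46] -> miss, prune
  N11 x:[28,42] y:[28,40] z:[24,43] -> hit [28,40], descend [1, 8, 12]
    N1 x:[77/2,42] y:[29,35] z:[24,43] -> miss, prune
    N8 x:[31,34] y:[28,34] z:[31,34] -> hit [31,34] leaf, test {P3@t=31}
    N12 x:[28,65/2] y:[28,40] z:[32,40] -> hit [32,65/2] leaf, test {P0(miss), P1(miss)}

13 AABB tests over nodes [0, 3, 5, 6, 9, 13, 7, 10, 14, 11, 1, 8, 12]; 3 leaves entered; closest P13.

== RESULT ==
[0, 3, 5, 6, 9, 13, 7, 10, 14, 11, 1, 8, 12]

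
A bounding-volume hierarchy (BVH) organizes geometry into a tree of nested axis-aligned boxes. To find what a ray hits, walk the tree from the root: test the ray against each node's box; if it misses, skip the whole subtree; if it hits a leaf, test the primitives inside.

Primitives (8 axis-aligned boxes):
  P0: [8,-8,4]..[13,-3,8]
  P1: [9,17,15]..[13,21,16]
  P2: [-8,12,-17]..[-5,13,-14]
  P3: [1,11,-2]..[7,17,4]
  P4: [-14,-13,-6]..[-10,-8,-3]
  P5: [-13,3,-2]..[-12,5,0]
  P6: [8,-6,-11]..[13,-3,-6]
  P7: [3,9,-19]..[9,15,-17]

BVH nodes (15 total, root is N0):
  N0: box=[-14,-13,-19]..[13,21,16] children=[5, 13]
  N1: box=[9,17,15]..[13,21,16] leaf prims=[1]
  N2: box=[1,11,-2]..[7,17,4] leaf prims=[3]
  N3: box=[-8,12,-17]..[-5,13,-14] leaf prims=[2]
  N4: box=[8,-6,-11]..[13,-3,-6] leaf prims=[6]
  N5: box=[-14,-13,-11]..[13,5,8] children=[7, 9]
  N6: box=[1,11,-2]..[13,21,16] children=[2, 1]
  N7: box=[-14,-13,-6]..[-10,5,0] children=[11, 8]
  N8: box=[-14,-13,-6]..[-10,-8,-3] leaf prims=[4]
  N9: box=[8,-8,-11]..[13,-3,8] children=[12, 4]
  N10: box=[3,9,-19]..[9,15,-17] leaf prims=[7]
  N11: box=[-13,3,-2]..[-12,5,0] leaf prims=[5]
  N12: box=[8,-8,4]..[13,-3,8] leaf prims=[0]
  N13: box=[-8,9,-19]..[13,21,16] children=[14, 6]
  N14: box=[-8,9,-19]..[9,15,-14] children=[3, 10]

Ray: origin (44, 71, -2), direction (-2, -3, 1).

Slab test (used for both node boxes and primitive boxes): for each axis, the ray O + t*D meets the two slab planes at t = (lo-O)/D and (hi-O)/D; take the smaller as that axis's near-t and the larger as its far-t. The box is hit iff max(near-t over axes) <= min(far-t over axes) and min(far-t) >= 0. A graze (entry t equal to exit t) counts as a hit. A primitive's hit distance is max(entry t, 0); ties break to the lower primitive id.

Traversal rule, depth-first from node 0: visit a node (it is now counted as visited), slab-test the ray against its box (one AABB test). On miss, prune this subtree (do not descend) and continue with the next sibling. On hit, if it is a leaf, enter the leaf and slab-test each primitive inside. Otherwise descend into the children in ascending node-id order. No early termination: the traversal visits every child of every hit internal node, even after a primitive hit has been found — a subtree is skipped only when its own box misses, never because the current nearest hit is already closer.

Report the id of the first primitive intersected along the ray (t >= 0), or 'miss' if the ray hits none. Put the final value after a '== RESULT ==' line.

Trace the traversal:
N0 x:[31/2,29] y:[50/3,28] z:[-17,18] -> hit [50/3,18], descend [5, 13]
  N5 x:[31/2,29] y:[22,28] z:[-9,10] -> miss, prune
  N13 x:[31/2,26] y:[50/3,62/3] z:[-17,18] -> hit [50/3,18], descend [6, 14]
    N6 x:[31/2,43/2] y:[50/3,20] z:[0,18] -> hit [50/3,18], descend [1, 2]
      N1 x:[31/2,35/2] y:[50/3,18] z:[17,18] -> hit [17,35/2] leaf, test {P1@t=17}
      N2 x:[37/2,43/2] y:[18,20] z:[0,6] -> miss, prune
    N14 x:[35/2,26] y:[56/3,62/3] z:[-17,-12] -> miss, prune

Visited [0, 5, 13, 6, 1, 2, 14]. Tests: 7 box, 1 leaf. Nearest: P1.

== RESULT ==
1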